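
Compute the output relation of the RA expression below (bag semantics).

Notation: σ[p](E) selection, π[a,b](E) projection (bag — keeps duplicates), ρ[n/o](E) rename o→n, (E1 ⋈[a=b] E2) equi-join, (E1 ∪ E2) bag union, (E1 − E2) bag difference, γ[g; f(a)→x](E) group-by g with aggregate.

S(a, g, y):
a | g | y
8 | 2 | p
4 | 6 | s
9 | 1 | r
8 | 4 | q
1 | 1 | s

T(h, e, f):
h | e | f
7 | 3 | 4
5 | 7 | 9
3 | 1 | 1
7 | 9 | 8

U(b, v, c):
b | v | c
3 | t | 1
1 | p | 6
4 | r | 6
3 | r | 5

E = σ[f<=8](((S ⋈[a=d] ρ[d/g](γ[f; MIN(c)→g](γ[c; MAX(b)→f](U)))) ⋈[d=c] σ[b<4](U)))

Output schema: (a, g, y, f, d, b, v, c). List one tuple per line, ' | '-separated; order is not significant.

Row counts bottom-up:
  S → 5
  U → 4
  γ[c; MAX(b)→f](U) → 3
  γ[f; MIN(c)→g](γ[c; MAX(b)→f](U)) → 2
  ρ[d/g](γ[f; MIN(c)→g](γ[c; MAX(b)→f](U))) → 2
  (S ⋈[a=d] ρ[d/g](γ[f; MIN(c)→g](γ[c; MAX(b)→f](U)))) → 1
  U → 4
  σ[b<4](U) → 3
  ((S ⋈[a=d] ρ[d/g](γ[f; MIN(c)→g](γ[c; MAX(b)→f](U)))) ⋈[d=c] σ[b<4](U)) → 1
  σ[f<=8](((S ⋈[a=d] ρ[d/g](γ[f; MIN(c)→g](γ[c; MAX(b)→f](U)))) ⋈[d=c] σ[b<4](U))) → 1

== RESULT ==
a | g | y | f | d | b | v | c
1 | 1 | s | 3 | 1 | 3 | t | 1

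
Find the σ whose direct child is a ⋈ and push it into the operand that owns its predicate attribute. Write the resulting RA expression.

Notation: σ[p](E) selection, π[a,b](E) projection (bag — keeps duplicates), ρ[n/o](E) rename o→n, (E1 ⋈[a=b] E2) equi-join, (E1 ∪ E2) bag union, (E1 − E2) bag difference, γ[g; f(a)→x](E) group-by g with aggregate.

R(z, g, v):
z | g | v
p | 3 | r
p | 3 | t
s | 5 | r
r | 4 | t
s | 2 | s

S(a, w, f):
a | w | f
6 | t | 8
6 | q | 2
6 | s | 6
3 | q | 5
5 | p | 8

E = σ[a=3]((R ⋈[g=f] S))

σ filters on a, owned by the right side.
E' = (R ⋈[g=f] σ[a=3](S))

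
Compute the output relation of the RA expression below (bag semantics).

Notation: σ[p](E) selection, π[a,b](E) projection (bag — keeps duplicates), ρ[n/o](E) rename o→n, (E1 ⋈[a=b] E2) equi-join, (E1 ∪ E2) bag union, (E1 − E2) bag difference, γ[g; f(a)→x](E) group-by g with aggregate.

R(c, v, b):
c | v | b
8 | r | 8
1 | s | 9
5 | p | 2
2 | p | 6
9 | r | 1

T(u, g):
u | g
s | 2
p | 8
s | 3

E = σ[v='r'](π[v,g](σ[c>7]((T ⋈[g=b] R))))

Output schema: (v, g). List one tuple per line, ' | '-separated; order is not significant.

Row counts bottom-up:
  T → 3
  R → 5
  (T ⋈[g=b] R) → 2
  σ[c>7]((T ⋈[g=b] R)) → 1
  π[v,g](σ[c>7]((T ⋈[g=b] R))) → 1
  σ[v='r'](π[v,g](σ[c>7]((T ⋈[g=b] R)))) → 1

== RESULT ==
v | g
r | 8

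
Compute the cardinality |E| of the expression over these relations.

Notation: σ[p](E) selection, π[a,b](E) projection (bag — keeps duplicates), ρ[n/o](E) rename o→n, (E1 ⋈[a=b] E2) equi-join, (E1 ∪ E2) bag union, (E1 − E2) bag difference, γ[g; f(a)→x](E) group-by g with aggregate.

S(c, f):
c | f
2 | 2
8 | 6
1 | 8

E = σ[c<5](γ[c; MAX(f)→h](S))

Subexpression sizes:
  S → 3
  γ[c; MAX(f)→h](S) → 3
  σ[c<5](γ[c; MAX(f)→h](S)) → 2

|E| = 2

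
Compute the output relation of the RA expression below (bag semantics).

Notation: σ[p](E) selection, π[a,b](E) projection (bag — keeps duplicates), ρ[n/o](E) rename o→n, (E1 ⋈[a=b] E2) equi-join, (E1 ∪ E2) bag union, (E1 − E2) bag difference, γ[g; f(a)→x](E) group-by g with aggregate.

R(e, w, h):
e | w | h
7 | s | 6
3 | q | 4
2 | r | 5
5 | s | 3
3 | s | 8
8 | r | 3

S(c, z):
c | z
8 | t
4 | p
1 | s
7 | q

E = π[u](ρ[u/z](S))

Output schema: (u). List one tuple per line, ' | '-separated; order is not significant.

Per-node cardinality:
  S → 4
  ρ[u/z](S) → 4
  π[u](ρ[u/z](S)) → 4

== RESULT ==
u
p
q
s
t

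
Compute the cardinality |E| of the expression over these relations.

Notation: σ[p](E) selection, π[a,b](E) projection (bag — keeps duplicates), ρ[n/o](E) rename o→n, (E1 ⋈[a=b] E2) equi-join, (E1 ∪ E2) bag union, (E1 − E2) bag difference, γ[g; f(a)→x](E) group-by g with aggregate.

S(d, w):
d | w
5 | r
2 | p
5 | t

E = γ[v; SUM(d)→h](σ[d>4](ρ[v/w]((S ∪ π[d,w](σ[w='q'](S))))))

Per-node cardinality:
  S → 3
  S → 3
  σ[w='q'](S) → 0
  π[d,w](σ[w='q'](S)) → 0
  (S ∪ π[d,w](σ[w='q'](S))) → 3
  ρ[v/w]((S ∪ π[d,w](σ[w='q'](S)))) → 3
  σ[d>4](ρ[v/w]((S ∪ π[d,w](σ[w='q'](S))))) → 2
  γ[v; SUM(d)→h](σ[d>4](ρ[v/w]((S ∪ π[d,w](σ[w='q'](S)))))) → 2

|E| = 2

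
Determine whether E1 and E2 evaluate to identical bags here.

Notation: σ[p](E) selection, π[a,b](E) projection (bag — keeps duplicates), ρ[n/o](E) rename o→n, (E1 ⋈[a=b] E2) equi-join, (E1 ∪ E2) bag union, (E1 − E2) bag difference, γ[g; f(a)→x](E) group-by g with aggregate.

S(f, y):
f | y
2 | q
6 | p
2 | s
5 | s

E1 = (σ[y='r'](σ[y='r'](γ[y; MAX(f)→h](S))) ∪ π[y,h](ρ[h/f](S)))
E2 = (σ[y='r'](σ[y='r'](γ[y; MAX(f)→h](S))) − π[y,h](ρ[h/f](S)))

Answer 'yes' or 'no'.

E1 row counts bottom-up:
  S → 4
  γ[y; MAX(f)→h](S) → 3
  σ[y='r'](γ[y; MAX(f)→h](S)) → 0
  σ[y='r'](σ[y='r'](γ[y; MAX(f)→h](S))) → 0
  S → 4
  ρ[h/f](S) → 4
  π[y,h](ρ[h/f](S)) → 4
  (σ[y='r'](σ[y='r'](γ[y; MAX(f)→h](S))) ∪ π[y,h](ρ[h/f](S))) → 4
E2 row counts bottom-up:
  S → 4
  γ[y; MAX(f)→h](S) → 3
  σ[y='r'](γ[y; MAX(f)→h](S)) → 0
  σ[y='r'](σ[y='r'](γ[y; MAX(f)→h](S))) → 0
  S → 4
  ρ[h/f](S) → 4
  π[y,h](ρ[h/f](S)) → 4
  (σ[y='r'](σ[y='r'](γ[y; MAX(f)→h](S))) − π[y,h](ρ[h/f](S))) → 0

E1 result:
y | h
p | 6
q | 2
s | 2
s | 5
E2 result:
y | h
(0 rows)
Witness: ('s', 5) appears 1× in E1 but 0× in E2.

no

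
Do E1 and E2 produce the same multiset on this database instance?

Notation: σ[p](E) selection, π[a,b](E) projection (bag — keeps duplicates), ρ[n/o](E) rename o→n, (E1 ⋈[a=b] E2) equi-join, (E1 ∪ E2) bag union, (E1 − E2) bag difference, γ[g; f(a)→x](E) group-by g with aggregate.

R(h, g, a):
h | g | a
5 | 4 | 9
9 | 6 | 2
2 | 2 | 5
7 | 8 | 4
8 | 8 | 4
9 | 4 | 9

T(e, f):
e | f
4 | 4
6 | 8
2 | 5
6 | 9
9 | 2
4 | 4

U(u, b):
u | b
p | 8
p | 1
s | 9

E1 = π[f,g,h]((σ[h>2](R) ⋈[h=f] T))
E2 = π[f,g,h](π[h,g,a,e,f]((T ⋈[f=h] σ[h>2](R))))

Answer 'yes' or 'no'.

E1 per-node cardinality:
  R → 6
  σ[h>2](R) → 5
  T → 6
  (σ[h>2](R) ⋈[h=f] T) → 4
  π[f,g,h]((σ[h>2](R) ⋈[h=f] T)) → 4
E2 per-node cardinality:
  T → 6
  R → 6
  σ[h>2](R) → 5
  (T ⋈[f=h] σ[h>2](R)) → 4
  π[h,g,a,e,f]((T ⋈[f=h] σ[h>2](R))) → 4
  π[f,g,h](π[h,g,a,e,f]((T ⋈[f=h] σ[h>2](R)))) → 4

E1 and E2 produce the same multiset:
f | g | h
5 | 4 | 5
8 | 8 | 8
9 | 4 | 9
9 | 6 | 9

yes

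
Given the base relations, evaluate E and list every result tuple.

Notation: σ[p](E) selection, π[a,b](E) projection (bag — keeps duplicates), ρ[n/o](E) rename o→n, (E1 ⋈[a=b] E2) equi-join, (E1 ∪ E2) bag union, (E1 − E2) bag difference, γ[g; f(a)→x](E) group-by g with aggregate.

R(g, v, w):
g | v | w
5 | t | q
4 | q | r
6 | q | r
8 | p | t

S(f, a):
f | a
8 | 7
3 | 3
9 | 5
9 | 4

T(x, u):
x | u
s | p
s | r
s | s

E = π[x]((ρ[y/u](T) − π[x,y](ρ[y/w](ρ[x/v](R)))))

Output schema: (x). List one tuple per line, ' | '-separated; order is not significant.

Row counts bottom-up:
  T → 3
  ρ[y/u](T) → 3
  R → 4
  ρ[x/v](R) → 4
  ρ[y/w](ρ[x/v](R)) → 4
  π[x,y](ρ[y/w](ρ[x/v](R))) → 4
  (ρ[y/u](T) − π[x,y](ρ[y/w](ρ[x/v](R)))) → 3
  π[x]((ρ[y/u](T) − π[x,y](ρ[y/w](ρ[x/v](R))))) → 3

== RESULT ==
x
s
s
s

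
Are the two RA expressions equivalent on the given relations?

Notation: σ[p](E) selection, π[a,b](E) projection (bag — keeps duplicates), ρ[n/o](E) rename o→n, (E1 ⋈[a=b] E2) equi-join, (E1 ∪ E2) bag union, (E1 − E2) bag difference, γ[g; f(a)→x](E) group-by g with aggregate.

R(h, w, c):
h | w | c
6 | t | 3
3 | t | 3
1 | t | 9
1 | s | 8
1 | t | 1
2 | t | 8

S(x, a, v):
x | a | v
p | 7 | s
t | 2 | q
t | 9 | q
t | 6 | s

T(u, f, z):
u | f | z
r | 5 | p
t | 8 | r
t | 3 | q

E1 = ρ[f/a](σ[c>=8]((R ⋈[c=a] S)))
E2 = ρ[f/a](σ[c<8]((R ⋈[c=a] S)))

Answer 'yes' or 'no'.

E1 subexpression sizes:
  R → 6
  S → 4
  (R ⋈[c=a] S) → 1
  σ[c>=8]((R ⋈[c=a] S)) → 1
  ρ[f/a](σ[c>=8]((R ⋈[c=a] S))) → 1
E2 subexpression sizes:
  R → 6
  S → 4
  (R ⋈[c=a] S) → 1
  σ[c<8]((R ⋈[c=a] S)) → 0
  ρ[f/a](σ[c<8]((R ⋈[c=a] S))) → 0

E1 result:
h | w | c | x | f | v
1 | t | 9 | t | 9 | q
E2 result:
h | w | c | x | f | v
(0 rows)
Witness: (1, 't', 9, 't', 9, 'q') appears 1× in E1 but 0× in E2.

no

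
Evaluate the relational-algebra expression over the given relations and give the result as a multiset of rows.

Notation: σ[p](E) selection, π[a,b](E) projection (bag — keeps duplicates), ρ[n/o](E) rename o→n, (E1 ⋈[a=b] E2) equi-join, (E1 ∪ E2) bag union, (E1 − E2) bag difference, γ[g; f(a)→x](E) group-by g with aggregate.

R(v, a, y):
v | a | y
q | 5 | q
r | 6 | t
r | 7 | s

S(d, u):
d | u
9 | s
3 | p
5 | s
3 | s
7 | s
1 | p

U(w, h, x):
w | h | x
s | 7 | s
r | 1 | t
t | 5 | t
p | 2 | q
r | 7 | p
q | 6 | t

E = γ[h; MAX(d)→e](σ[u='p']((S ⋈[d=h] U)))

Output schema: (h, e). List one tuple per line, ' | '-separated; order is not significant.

Row counts bottom-up:
  S → 6
  U → 6
  (S ⋈[d=h] U) → 4
  σ[u='p']((S ⋈[d=h] U)) → 1
  γ[h; MAX(d)→e](σ[u='p']((S ⋈[d=h] U))) → 1

== RESULT ==
h | e
1 | 1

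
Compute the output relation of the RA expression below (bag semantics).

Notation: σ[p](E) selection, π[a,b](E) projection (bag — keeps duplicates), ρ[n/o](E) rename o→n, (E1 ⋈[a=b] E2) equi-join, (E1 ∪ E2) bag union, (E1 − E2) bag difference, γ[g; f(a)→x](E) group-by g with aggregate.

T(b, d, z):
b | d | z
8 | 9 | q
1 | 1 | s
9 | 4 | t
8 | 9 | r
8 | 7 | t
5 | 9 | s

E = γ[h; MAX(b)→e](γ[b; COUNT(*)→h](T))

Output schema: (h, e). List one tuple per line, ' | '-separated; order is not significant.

Per-node cardinality:
  T → 6
  γ[b; COUNT(*)→h](T) → 4
  γ[h; MAX(b)→e](γ[b; COUNT(*)→h](T)) → 2

== RESULT ==
h | e
1 | 9
3 | 8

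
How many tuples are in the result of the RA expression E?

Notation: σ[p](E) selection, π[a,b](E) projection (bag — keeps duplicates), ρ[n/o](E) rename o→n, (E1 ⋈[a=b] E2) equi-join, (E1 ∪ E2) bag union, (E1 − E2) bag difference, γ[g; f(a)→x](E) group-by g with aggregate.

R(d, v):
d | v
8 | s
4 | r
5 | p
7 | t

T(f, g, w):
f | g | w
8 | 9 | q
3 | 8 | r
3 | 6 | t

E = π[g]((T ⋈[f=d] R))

Per-node cardinality:
  T → 3
  R → 4
  (T ⋈[f=d] R) → 1
  π[g]((T ⋈[f=d] R)) → 1

|E| = 1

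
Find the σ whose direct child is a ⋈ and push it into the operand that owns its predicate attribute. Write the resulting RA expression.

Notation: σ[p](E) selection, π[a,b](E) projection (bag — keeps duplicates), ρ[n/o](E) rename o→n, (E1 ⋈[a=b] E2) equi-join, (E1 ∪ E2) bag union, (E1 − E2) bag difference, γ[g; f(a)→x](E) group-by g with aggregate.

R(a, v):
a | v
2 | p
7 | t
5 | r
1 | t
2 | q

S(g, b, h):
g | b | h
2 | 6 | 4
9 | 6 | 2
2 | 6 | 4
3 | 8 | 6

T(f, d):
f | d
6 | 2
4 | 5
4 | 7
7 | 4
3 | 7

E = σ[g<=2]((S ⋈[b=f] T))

σ filters on g, owned by the left side.
E' = (σ[g<=2](S) ⋈[b=f] T)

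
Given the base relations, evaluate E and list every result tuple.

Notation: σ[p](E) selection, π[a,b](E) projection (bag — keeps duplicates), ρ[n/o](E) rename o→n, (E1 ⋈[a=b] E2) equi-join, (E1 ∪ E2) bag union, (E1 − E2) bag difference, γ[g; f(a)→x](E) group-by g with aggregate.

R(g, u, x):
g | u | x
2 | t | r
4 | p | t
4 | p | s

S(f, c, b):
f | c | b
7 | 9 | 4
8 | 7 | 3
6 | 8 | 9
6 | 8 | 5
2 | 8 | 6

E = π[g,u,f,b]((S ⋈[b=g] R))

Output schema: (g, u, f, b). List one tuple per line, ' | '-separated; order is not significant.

Row counts bottom-up:
  S → 5
  R → 3
  (S ⋈[b=g] R) → 2
  π[g,u,f,b]((S ⋈[b=g] R)) → 2

== RESULT ==
g | u | f | b
4 | p | 7 | 4
4 | p | 7 | 4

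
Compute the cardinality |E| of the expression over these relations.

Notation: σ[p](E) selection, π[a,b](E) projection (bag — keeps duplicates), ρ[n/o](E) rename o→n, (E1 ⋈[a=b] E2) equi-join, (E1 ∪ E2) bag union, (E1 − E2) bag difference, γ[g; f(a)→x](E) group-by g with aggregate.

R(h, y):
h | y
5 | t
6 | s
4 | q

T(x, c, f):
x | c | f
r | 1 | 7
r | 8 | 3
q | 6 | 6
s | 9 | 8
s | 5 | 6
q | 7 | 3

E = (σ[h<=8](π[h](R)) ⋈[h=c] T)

Row counts bottom-up:
  R → 3
  π[h](R) → 3
  σ[h<=8](π[h](R)) → 3
  T → 6
  (σ[h<=8](π[h](R)) ⋈[h=c] T) → 2

|E| = 2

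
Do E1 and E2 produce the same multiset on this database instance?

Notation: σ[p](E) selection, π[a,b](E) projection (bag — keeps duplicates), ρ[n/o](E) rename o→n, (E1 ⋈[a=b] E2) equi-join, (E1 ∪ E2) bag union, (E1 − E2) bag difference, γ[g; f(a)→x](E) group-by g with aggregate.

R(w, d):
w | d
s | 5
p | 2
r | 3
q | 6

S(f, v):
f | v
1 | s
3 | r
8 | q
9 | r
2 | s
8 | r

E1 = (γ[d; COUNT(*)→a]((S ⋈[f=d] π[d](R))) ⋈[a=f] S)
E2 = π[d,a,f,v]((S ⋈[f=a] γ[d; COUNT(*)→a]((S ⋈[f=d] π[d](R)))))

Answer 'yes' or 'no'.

E1 row counts bottom-up:
  S → 6
  R → 4
  π[d](R) → 4
  (S ⋈[f=d] π[d](R)) → 2
  γ[d; COUNT(*)→a]((S ⋈[f=d] π[d](R))) → 2
  S → 6
  (γ[d; COUNT(*)→a]((S ⋈[f=d] π[d](R))) ⋈[a=f] S) → 2
E2 row counts bottom-up:
  S → 6
  S → 6
  R → 4
  π[d](R) → 4
  (S ⋈[f=d] π[d](R)) → 2
  γ[d; COUNT(*)→a]((S ⋈[f=d] π[d](R))) → 2
  (S ⋈[f=a] γ[d; COUNT(*)→a]((S ⋈[f=d] π[d](R)))) → 2
  π[d,a,f,v]((S ⋈[f=a] γ[d; COUNT(*)→a]((S ⋈[f=d] π[d](R))))) → 2

E1 and E2 produce the same multiset:
d | a | f | v
2 | 1 | 1 | s
3 | 1 | 1 | s

yes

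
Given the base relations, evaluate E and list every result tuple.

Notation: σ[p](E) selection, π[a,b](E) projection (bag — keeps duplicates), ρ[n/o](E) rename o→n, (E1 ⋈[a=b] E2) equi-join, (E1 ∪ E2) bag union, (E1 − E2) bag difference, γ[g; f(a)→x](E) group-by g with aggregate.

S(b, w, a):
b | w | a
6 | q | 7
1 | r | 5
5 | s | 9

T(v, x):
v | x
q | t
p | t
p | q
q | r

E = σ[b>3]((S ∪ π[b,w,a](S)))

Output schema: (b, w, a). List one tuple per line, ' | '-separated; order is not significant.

Row counts bottom-up:
  S → 3
  S → 3
  π[b,w,a](S) → 3
  (S ∪ π[b,w,a](S)) → 6
  σ[b>3]((S ∪ π[b,w,a](S))) → 4

== RESULT ==
b | w | a
5 | s | 9
5 | s | 9
6 | q | 7
6 | q | 7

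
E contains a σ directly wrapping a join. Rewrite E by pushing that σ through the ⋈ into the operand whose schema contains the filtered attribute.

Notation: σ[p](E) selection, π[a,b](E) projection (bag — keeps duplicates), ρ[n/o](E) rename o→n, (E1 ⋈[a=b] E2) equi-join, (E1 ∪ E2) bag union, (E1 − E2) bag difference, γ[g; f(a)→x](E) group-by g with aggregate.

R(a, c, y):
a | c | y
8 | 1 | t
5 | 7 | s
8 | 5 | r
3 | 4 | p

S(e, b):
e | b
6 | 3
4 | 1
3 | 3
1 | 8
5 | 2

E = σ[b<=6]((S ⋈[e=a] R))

σ filters on b, owned by the left side.
E' = (σ[b<=6](S) ⋈[e=a] R)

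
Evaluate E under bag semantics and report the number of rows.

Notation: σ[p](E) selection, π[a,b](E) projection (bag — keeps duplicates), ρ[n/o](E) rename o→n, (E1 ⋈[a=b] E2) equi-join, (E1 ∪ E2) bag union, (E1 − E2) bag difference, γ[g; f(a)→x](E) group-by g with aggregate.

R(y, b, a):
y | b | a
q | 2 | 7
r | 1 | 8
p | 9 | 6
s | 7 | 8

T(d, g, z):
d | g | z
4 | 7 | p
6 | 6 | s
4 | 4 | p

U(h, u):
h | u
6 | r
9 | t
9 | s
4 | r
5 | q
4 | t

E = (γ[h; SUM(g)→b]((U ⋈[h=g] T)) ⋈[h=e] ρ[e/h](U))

Row counts bottom-up:
  U → 6
  T → 3
  (U ⋈[h=g] T) → 3
  γ[h; SUM(g)→b]((U ⋈[h=g] T)) → 2
  U → 6
  ρ[e/h](U) → 6
  (γ[h; SUM(g)→b]((U ⋈[h=g] T)) ⋈[h=e] ρ[e/h](U)) → 3

|E| = 3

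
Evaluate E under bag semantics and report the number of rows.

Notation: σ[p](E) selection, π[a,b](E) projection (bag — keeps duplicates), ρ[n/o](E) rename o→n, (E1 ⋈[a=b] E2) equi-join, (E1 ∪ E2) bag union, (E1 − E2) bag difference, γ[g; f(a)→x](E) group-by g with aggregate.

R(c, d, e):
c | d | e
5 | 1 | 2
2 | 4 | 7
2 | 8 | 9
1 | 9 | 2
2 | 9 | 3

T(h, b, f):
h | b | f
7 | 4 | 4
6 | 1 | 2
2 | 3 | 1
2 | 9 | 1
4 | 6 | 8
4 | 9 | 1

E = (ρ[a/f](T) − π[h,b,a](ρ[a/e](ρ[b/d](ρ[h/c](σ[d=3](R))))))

Stepwise |·|:
  T → 6
  ρ[a/f](T) → 6
  R → 5
  σ[d=3](R) → 0
  ρ[h/c](σ[d=3](R)) → 0
  ρ[b/d](ρ[h/c](σ[d=3](R))) → 0
  ρ[a/e](ρ[b/d](ρ[h/c](σ[d=3](R)))) → 0
  π[h,b,a](ρ[a/e](ρ[b/d](ρ[h/c](σ[d=3](R))))) → 0
  (ρ[a/f](T) − π[h,b,a](ρ[a/e](ρ[b/d](ρ[h/c](σ[d=3](R)))))) → 6

|E| = 6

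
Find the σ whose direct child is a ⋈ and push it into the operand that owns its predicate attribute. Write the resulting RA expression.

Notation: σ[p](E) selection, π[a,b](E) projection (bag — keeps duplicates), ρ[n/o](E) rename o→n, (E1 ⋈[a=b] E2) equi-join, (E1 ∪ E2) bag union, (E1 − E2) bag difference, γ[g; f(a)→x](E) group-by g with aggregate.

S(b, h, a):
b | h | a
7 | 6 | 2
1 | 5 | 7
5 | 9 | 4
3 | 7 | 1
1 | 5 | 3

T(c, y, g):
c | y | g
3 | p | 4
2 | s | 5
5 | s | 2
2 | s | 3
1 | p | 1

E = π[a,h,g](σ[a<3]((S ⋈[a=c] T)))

σ filters on a, owned by the left side.
E' = π[a,h,g]((σ[a<3](S) ⋈[a=c] T))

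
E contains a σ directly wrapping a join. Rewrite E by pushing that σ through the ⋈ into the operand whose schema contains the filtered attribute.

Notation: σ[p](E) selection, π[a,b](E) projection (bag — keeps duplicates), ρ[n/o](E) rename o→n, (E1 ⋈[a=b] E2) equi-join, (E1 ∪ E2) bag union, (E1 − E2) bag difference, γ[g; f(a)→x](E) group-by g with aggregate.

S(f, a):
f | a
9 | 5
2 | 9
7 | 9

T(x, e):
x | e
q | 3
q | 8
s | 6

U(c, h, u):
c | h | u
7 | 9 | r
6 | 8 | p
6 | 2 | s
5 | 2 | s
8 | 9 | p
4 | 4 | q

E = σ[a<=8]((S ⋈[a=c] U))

σ filters on a, owned by the left side.
E' = (σ[a<=8](S) ⋈[a=c] U)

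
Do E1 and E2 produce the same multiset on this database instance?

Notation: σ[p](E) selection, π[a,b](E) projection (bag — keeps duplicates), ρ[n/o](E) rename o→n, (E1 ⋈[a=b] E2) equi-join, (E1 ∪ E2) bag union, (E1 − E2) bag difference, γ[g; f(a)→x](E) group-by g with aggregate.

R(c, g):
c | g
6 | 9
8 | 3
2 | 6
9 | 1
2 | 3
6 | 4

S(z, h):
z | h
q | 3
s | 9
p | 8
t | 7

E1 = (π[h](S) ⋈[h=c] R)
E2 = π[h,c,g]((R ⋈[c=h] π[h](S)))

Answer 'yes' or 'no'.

E1 per-node cardinality:
  S → 4
  π[h](S) → 4
  R → 6
  (π[h](S) ⋈[h=c] R) → 2
E2 per-node cardinality:
  R → 6
  S → 4
  π[h](S) → 4
  (R ⋈[c=h] π[h](S)) → 2
  π[h,c,g]((R ⋈[c=h] π[h](S))) → 2

E1 and E2 produce the same multiset:
h | c | g
8 | 8 | 3
9 | 9 | 1

yes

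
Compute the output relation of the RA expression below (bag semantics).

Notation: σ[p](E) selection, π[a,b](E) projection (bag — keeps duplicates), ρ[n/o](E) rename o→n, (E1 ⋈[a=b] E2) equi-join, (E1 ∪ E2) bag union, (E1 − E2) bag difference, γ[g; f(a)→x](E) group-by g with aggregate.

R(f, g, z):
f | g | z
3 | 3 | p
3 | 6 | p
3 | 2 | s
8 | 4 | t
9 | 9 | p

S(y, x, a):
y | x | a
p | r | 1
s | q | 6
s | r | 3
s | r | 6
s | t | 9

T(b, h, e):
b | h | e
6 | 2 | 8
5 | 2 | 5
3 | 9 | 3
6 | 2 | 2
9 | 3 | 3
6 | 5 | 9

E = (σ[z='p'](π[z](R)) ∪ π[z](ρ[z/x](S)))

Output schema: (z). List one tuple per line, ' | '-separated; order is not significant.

Per-node cardinality:
  R → 5
  π[z](R) → 5
  σ[z='p'](π[z](R)) → 3
  S → 5
  ρ[z/x](S) → 5
  π[z](ρ[z/x](S)) → 5
  (σ[z='p'](π[z](R)) ∪ π[z](ρ[z/x](S))) → 8

== RESULT ==
z
p
p
p
q
r
r
r
t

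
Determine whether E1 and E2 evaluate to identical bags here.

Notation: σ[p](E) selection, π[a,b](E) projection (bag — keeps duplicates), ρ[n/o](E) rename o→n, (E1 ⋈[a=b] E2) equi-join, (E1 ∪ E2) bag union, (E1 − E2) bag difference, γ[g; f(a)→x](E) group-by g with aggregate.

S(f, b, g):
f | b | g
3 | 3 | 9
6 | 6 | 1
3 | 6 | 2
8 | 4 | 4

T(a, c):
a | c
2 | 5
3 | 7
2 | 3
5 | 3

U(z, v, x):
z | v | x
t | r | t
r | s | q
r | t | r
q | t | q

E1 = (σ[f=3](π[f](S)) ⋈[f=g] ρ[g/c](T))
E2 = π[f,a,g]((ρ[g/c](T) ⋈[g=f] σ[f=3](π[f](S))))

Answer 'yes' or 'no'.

E1 row counts bottom-up:
  S → 4
  π[f](S) → 4
  σ[f=3](π[f](S)) → 2
  T → 4
  ρ[g/c](T) → 4
  (σ[f=3](π[f](S)) ⋈[f=g] ρ[g/c](T)) → 4
E2 row counts bottom-up:
  T → 4
  ρ[g/c](T) → 4
  S → 4
  π[f](S) → 4
  σ[f=3](π[f](S)) → 2
  (ρ[g/c](T) ⋈[g=f] σ[f=3](π[f](S))) → 4
  π[f,a,g]((ρ[g/c](T) ⋈[g=f] σ[f=3](π[f](S)))) → 4

E1 and E2 produce the same multiset:
f | a | g
3 | 2 | 3
3 | 2 | 3
3 | 5 | 3
3 | 5 | 3

yes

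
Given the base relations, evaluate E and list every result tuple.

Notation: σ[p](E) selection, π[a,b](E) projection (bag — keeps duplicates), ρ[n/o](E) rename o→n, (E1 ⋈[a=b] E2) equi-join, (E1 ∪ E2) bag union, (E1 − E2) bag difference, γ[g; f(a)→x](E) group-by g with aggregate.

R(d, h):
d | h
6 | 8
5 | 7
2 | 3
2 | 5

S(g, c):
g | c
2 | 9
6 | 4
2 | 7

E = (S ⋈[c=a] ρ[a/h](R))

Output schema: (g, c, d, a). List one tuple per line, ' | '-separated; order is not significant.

Row counts bottom-up:
  S → 3
  R → 4
  ρ[a/h](R) → 4
  (S ⋈[c=a] ρ[a/h](R)) → 1

== RESULT ==
g | c | d | a
2 | 7 | 5 | 7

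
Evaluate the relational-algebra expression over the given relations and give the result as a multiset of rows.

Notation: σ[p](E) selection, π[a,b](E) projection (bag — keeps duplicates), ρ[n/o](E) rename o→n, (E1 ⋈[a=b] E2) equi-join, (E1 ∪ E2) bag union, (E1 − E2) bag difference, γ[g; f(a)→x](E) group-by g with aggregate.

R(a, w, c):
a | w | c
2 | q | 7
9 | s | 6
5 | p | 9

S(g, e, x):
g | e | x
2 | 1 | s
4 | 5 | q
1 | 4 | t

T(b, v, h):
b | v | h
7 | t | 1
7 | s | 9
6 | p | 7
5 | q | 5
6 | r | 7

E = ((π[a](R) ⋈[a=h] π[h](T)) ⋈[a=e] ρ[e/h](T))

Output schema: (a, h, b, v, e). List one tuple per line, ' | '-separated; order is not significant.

Per-node cardinality:
  R → 3
  π[a](R) → 3
  T → 5
  π[h](T) → 5
  (π[a](R) ⋈[a=h] π[h](T)) → 2
  T → 5
  ρ[e/h](T) → 5
  ((π[a](R) ⋈[a=h] π[h](T)) ⋈[a=e] ρ[e/h](T)) → 2

== RESULT ==
a | h | b | v | e
5 | 5 | 5 | q | 5
9 | 9 | 7 | s | 9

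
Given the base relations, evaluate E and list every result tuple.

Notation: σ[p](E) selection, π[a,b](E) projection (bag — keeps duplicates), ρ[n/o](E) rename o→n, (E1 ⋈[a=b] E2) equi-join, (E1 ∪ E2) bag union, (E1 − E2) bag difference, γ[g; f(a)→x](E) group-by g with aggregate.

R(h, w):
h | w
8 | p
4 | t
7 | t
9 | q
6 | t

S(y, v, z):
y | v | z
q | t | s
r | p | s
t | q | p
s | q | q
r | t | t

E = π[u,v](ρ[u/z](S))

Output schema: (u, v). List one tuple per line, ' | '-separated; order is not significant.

Subexpression sizes:
  S → 5
  ρ[u/z](S) → 5
  π[u,v](ρ[u/z](S)) → 5

== RESULT ==
u | v
p | q
q | q
s | p
s | t
t | t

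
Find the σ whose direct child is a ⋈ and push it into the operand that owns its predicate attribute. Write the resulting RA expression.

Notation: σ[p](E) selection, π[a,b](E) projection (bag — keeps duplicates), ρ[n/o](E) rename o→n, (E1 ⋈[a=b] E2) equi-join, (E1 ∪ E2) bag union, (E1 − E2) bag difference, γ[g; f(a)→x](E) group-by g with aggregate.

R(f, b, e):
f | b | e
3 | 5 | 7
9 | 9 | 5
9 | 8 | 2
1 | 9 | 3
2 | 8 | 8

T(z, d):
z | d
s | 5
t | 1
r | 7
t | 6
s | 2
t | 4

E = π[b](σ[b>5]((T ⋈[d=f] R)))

σ filters on b, owned by the right side.
E' = π[b]((T ⋈[d=f] σ[b>5](R)))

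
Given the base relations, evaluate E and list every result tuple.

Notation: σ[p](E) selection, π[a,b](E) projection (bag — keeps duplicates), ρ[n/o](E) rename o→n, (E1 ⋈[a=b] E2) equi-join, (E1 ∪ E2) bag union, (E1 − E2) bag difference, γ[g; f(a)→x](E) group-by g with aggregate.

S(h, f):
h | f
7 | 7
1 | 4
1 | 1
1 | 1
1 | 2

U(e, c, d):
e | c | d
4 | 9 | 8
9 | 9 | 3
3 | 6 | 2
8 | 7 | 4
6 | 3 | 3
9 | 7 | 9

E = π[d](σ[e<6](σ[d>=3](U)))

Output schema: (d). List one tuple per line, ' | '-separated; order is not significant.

Stepwise |·|:
  U → 6
  σ[d>=3](U) → 5
  σ[e<6](σ[d>=3](U)) → 1
  π[d](σ[e<6](σ[d>=3](U))) → 1

== RESULT ==
d
8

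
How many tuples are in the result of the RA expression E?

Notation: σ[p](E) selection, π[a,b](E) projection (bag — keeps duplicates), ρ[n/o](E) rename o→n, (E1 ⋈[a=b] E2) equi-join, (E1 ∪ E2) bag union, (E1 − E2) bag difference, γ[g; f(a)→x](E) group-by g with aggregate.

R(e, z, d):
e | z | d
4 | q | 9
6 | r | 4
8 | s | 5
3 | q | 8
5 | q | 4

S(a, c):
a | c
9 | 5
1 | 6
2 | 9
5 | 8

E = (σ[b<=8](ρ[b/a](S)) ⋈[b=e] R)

Stepwise |·|:
  S → 4
  ρ[b/a](S) → 4
  σ[b<=8](ρ[b/a](S)) → 3
  R → 5
  (σ[b<=8](ρ[b/a](S)) ⋈[b=e] R) → 1

|E| = 1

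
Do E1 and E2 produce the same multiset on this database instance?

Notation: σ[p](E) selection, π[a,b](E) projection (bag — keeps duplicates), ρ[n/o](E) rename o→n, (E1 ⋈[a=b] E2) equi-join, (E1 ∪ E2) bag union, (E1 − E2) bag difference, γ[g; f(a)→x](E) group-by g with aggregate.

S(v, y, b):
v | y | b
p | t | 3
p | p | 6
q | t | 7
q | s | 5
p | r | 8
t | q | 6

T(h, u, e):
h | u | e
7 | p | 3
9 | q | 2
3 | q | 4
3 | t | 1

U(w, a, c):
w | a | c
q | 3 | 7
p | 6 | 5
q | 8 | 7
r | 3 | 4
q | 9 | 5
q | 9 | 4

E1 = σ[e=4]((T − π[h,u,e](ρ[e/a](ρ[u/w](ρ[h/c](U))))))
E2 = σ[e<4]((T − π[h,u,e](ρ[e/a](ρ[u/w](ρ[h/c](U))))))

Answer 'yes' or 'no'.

E1 subexpression sizes:
  T → 4
  U → 6
  ρ[h/c](U) → 6
  ρ[u/w](ρ[h/c](U)) → 6
  ρ[e/a](ρ[u/w](ρ[h/c](U))) → 6
  π[h,u,e](ρ[e/a](ρ[u/w](ρ[h/c](U)))) → 6
  (T − π[h,u,e](ρ[e/a](ρ[u/w](ρ[h/c](U))))) → 4
  σ[e=4]((T − π[h,u,e](ρ[e/a](ρ[u/w](ρ[h/c](U)))))) → 1
E2 subexpression sizes:
  T → 4
  U → 6
  ρ[h/c](U) → 6
  ρ[u/w](ρ[h/c](U)) → 6
  ρ[e/a](ρ[u/w](ρ[h/c](U))) → 6
  π[h,u,e](ρ[e/a](ρ[u/w](ρ[h/c](U)))) → 6
  (T − π[h,u,e](ρ[e/a](ρ[u/w](ρ[h/c](U))))) → 4
  σ[e<4]((T − π[h,u,e](ρ[e/a](ρ[u/w](ρ[h/c](U)))))) → 3

E1 result:
h | u | e
3 | q | 4
E2 result:
h | u | e
3 | t | 1
7 | p | 3
9 | q | 2
Witness: (3, 't', 1) appears 0× in E1 but 1× in E2.

no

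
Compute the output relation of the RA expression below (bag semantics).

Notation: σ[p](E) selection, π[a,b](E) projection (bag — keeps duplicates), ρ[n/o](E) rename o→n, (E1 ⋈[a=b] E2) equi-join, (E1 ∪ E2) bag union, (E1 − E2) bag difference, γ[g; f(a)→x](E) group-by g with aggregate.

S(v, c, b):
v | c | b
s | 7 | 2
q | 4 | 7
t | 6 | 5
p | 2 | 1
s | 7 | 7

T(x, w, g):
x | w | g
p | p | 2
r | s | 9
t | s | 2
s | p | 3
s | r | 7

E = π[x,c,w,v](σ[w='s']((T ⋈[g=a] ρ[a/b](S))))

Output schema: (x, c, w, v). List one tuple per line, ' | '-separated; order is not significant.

Subexpression sizes:
  T → 5
  S → 5
  ρ[a/b](S) → 5
  (T ⋈[g=a] ρ[a/b](S)) → 4
  σ[w='s']((T ⋈[g=a] ρ[a/b](S))) → 1
  π[x,c,w,v](σ[w='s']((T ⋈[g=a] ρ[a/b](S)))) → 1

== RESULT ==
x | c | w | v
t | 7 | s | s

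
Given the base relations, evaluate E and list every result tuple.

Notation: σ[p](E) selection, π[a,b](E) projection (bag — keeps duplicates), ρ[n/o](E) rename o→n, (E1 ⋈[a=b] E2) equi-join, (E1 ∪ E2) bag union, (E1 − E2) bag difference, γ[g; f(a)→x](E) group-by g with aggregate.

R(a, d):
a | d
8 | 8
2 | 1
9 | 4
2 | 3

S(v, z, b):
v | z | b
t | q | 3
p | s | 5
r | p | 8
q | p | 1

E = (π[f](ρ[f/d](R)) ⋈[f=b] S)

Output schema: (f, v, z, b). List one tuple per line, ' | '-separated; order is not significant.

Subexpression sizes:
  R → 4
  ρ[f/d](R) → 4
  π[f](ρ[f/d](R)) → 4
  S → 4
  (π[f](ρ[f/d](R)) ⋈[f=b] S) → 3

== RESULT ==
f | v | z | b
1 | q | p | 1
3 | t | q | 3
8 | r | p | 8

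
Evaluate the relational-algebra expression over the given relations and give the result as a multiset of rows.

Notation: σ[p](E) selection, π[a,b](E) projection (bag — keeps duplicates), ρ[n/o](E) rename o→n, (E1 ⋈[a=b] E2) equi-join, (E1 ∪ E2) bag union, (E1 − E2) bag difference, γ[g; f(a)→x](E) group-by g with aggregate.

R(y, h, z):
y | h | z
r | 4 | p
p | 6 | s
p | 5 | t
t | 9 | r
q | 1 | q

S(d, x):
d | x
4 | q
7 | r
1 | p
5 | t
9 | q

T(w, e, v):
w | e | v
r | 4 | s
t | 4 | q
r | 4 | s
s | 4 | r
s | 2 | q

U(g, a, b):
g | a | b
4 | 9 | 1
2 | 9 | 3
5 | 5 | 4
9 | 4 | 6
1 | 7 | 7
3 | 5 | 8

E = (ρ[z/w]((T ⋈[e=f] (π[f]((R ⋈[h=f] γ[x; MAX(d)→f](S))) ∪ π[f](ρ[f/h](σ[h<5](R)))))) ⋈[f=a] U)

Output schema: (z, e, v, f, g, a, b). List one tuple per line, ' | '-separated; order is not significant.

Per-node cardinality:
  T → 5
  R → 5
  S → 5
  γ[x; MAX(d)→f](S) → 4
  (R ⋈[h=f] γ[x; MAX(d)→f](S)) → 3
  π[f]((R ⋈[h=f] γ[x; MAX(d)→f](S))) → 3
  R → 5
  σ[h<5](R) → 2
  ρ[f/h](σ[h<5](R)) → 2
  π[f](ρ[f/h](σ[h<5](R))) → 2
  (π[f]((R ⋈[h=f] γ[x; MAX(d)→f](S))) ∪ π[f](ρ[f/h](σ[h<5](R)))) → 5
  (T ⋈[e=f] (π[f]((R ⋈[h=f] γ[x; MAX(d)→f](S))) ∪ π[f](ρ[f/h](σ[h<5](R))))) → 4
  ρ[z/w]((T ⋈[e=f] (π[f]((R ⋈[h=f] γ[x; MAX(d)→f](S))) ∪ π[f](ρ[f/h](σ[h<5](R)))))) → 4
  U → 6
  (ρ[z/w]((T ⋈[e=f] (π[f]((R ⋈[h=f] γ[x; MAX(d)→f](S))) ∪ π[f](ρ[f/h](σ[h<5](R)))))) ⋈[f=a] U) → 4

== RESULT ==
z | e | v | f | g | a | b
r | 4 | s | 4 | 9 | 4 | 6
r | 4 | s | 4 | 9 | 4 | 6
s | 4 | r | 4 | 9 | 4 | 6
t | 4 | q | 4 | 9 | 4 | 6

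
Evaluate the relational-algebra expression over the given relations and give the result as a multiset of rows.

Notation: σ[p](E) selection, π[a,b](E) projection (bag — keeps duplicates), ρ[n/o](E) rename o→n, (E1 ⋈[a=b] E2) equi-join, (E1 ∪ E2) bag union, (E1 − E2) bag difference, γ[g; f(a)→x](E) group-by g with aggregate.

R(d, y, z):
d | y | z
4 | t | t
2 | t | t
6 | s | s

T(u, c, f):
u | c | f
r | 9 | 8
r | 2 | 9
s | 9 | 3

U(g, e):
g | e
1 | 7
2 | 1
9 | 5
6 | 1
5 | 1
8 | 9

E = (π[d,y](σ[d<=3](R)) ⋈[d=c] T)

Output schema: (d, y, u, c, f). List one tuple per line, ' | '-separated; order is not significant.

Per-node cardinality:
  R → 3
  σ[d<=3](R) → 1
  π[d,y](σ[d<=3](R)) → 1
  T → 3
  (π[d,y](σ[d<=3](R)) ⋈[d=c] T) → 1

== RESULT ==
d | y | u | c | f
2 | t | r | 2 | 9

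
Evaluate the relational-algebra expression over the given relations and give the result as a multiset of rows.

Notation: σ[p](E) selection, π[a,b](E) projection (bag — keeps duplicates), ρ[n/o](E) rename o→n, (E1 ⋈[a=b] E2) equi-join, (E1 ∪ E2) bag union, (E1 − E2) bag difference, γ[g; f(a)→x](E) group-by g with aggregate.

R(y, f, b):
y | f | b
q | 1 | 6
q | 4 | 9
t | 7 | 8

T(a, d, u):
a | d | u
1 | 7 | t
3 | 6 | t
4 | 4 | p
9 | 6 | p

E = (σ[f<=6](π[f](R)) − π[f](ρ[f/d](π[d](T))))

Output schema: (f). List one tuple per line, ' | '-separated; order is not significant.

Row counts bottom-up:
  R → 3
  π[f](R) → 3
  σ[f<=6](π[f](R)) → 2
  T → 4
  π[d](T) → 4
  ρ[f/d](π[d](T)) → 4
  π[f](ρ[f/d](π[d](T))) → 4
  (σ[f<=6](π[f](R)) − π[f](ρ[f/d](π[d](T)))) → 1

== RESULT ==
f
1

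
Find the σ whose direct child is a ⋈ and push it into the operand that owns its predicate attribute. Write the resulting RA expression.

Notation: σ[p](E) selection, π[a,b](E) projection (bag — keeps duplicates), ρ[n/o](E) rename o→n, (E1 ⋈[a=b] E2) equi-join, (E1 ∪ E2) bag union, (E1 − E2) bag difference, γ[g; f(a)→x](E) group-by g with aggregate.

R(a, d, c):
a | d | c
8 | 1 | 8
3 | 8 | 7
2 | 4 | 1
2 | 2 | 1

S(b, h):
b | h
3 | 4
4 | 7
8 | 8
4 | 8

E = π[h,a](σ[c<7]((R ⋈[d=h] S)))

σ filters on c, owned by the left side.
E' = π[h,a]((σ[c<7](R) ⋈[d=h] S))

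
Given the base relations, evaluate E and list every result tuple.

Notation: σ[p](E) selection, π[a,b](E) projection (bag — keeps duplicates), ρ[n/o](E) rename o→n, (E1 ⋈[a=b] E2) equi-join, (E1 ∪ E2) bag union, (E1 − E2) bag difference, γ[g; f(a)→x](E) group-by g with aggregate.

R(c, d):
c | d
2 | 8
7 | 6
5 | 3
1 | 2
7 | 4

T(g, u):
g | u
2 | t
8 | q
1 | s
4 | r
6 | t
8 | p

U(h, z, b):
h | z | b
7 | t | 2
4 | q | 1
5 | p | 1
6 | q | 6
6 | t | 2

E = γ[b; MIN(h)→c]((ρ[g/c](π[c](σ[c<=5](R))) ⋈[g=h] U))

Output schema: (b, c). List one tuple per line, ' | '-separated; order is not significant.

Subexpression sizes:
  R → 5
  σ[c<=5](R) → 3
  π[c](σ[c<=5](R)) → 3
  ρ[g/c](π[c](σ[c<=5](R))) → 3
  U → 5
  (ρ[g/c](π[c](σ[c<=5](R))) ⋈[g=h] U) → 1
  γ[b; MIN(h)→c]((ρ[g/c](π[c](σ[c<=5](R))) ⋈[g=h] U)) → 1

== RESULT ==
b | c
1 | 5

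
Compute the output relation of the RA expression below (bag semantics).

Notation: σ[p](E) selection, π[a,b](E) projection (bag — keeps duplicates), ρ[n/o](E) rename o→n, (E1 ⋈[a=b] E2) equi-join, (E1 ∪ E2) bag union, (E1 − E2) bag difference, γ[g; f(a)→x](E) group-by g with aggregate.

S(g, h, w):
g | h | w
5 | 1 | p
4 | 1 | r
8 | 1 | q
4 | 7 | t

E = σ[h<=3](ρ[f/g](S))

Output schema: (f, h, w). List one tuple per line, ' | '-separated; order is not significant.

Row counts bottom-up:
  S → 4
  ρ[f/g](S) → 4
  σ[h<=3](ρ[f/g](S)) → 3

== RESULT ==
f | h | w
4 | 1 | r
5 | 1 | p
8 | 1 | q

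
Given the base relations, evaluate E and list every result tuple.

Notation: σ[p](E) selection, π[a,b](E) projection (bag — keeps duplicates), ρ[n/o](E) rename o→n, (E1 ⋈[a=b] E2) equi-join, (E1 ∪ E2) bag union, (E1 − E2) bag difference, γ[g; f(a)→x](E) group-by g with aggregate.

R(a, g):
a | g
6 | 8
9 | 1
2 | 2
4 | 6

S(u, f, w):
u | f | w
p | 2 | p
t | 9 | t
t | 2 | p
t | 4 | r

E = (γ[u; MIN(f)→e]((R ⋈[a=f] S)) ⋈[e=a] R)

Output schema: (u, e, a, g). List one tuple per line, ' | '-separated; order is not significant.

Stepwise |·|:
  R → 4
  S → 4
  (R ⋈[a=f] S) → 4
  γ[u; MIN(f)→e]((R ⋈[a=f] S)) → 2
  R → 4
  (γ[u; MIN(f)→e]((R ⋈[a=f] S)) ⋈[e=a] R) → 2

== RESULT ==
u | e | a | g
p | 2 | 2 | 2
t | 2 | 2 | 2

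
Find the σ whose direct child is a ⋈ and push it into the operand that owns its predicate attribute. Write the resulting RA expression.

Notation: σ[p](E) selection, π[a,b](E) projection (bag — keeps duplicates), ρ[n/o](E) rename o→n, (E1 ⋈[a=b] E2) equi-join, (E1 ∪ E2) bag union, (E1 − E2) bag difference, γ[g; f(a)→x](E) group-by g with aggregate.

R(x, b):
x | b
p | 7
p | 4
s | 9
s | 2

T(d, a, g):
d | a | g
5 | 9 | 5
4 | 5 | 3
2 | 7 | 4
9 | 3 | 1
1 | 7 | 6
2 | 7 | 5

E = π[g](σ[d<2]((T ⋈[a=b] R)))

σ filters on d, owned by the left side.
E' = π[g]((σ[d<2](T) ⋈[a=b] R))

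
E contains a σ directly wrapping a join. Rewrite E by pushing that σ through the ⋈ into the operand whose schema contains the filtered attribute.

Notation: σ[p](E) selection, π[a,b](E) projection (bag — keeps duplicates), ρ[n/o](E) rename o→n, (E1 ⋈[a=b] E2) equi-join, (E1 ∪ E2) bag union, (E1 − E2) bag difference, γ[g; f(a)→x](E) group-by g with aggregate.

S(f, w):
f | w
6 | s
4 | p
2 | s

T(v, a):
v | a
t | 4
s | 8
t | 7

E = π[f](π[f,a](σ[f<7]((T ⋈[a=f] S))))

σ filters on f, owned by the right side.
E' = π[f](π[f,a]((T ⋈[a=f] σ[f<7](S))))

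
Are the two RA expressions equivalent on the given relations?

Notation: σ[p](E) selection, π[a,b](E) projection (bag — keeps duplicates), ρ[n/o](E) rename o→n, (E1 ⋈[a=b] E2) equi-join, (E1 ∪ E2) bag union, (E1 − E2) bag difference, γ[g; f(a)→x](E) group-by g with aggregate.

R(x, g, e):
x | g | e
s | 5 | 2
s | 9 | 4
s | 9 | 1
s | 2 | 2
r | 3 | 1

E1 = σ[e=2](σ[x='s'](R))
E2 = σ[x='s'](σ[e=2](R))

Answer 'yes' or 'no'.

E1 per-node cardinality:
  R → 5
  σ[x='s'](R) → 4
  σ[e=2](σ[x='s'](R)) → 2
E2 per-node cardinality:
  R → 5
  σ[e=2](R) → 2
  σ[x='s'](σ[e=2](R)) → 2

E1 and E2 produce the same multiset:
x | g | e
s | 2 | 2
s | 5 | 2

yes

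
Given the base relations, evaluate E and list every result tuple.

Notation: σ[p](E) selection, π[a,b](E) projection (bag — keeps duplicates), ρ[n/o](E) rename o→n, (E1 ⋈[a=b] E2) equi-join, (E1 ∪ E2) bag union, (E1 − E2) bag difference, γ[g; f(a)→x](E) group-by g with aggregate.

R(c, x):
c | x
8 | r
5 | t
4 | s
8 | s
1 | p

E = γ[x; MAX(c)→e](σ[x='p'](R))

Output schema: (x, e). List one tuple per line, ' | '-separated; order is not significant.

Subexpression sizes:
  R → 5
  σ[x='p'](R) → 1
  γ[x; MAX(c)→e](σ[x='p'](R)) → 1

== RESULT ==
x | e
p | 1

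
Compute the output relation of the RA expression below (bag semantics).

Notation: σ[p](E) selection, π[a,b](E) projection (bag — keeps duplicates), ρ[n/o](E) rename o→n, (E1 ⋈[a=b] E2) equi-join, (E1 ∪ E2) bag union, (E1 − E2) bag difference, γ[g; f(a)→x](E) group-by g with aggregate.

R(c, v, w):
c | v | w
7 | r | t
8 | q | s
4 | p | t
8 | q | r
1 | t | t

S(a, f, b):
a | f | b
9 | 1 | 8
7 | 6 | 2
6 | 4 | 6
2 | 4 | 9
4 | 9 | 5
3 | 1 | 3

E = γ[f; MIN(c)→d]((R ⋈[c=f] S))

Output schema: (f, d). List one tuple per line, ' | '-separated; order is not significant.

Stepwise |·|:
  R → 5
  S → 6
  (R ⋈[c=f] S) → 4
  γ[f; MIN(c)→d]((R ⋈[c=f] S)) → 2

== RESULT ==
f | d
1 | 1
4 | 4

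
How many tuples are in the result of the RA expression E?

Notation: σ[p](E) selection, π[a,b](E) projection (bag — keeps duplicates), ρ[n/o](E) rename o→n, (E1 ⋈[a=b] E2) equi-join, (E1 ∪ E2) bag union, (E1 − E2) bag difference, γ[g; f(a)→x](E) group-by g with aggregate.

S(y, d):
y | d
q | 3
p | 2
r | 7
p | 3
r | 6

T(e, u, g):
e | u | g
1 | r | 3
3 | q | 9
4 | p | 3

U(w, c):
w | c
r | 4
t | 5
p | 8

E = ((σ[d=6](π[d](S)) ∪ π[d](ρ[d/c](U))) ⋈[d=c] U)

Per-node cardinality:
  S → 5
  π[d](S) → 5
  σ[d=6](π[d](S)) → 1
  U → 3
  ρ[d/c](U) → 3
  π[d](ρ[d/c](U)) → 3
  (σ[d=6](π[d](S)) ∪ π[d](ρ[d/c](U))) → 4
  U → 3
  ((σ[d=6](π[d](S)) ∪ π[d](ρ[d/c](U))) ⋈[d=c] U) → 3

|E| = 3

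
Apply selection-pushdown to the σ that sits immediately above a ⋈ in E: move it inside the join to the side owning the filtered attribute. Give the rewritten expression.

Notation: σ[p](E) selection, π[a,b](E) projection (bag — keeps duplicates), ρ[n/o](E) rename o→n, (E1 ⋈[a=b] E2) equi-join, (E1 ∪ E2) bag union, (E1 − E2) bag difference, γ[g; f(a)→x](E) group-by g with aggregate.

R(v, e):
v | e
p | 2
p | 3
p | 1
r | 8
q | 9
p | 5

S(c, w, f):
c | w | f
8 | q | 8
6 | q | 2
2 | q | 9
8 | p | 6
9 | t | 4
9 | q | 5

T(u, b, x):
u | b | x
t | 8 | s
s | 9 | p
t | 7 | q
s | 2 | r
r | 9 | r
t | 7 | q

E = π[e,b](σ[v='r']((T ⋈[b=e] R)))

σ filters on v, owned by the right side.
E' = π[e,b]((T ⋈[b=e] σ[v='r'](R)))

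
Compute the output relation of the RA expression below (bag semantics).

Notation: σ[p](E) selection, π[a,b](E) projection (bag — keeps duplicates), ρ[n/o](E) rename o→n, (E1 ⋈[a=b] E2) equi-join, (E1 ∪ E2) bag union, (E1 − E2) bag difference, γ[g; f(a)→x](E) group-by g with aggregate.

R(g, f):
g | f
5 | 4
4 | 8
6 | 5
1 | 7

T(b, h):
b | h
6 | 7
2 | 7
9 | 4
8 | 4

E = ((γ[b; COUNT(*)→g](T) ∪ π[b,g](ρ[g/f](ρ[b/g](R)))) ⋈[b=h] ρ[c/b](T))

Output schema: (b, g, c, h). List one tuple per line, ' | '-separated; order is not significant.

Row counts bottom-up:
  T → 4
  γ[b; COUNT(*)→g](T) → 4
  R → 4
  ρ[b/g](R) → 4
  ρ[g/f](ρ[b/g](R)) → 4
  π[b,g](ρ[g/f](ρ[b/g](R))) → 4
  (γ[b; COUNT(*)→g](T) ∪ π[b,g](ρ[g/f](ρ[b/g](R)))) → 8
  T → 4
  ρ[c/b](T) → 4
  ((γ[b; COUNT(*)→g](T) ∪ π[b,g](ρ[g/f](ρ[b/g](R)))) ⋈[b=h] ρ[c/b](T)) → 2

== RESULT ==
b | g | c | h
4 | 8 | 8 | 4
4 | 8 | 9 | 4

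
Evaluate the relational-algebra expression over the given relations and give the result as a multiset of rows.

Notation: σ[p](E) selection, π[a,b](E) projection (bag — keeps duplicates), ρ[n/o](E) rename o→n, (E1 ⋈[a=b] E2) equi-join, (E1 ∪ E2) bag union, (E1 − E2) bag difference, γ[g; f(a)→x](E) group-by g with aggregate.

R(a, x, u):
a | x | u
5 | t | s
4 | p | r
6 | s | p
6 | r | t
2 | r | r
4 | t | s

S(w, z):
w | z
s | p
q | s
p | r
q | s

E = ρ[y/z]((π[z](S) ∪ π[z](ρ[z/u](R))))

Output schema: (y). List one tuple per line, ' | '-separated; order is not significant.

Per-node cardinality:
  S → 4
  π[z](S) → 4
  R → 6
  ρ[z/u](R) → 6
  π[z](ρ[z/u](R)) → 6
  (π[z](S) ∪ π[z](ρ[z/u](R))) → 10
  ρ[y/z]((π[z](S) ∪ π[z](ρ[z/u](R)))) → 10

== RESULT ==
y
p
p
r
r
r
s
s
s
s
t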